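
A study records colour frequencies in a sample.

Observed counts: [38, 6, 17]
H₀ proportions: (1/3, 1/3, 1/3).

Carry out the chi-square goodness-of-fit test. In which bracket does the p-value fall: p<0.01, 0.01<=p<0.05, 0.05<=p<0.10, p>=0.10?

n = 61; E_i = n·p_i = [20.33, 20.33, 20.33]
χ² = (38−20.33)²/20.33 + (6−20.33)²/20.33 + (17−20.33)²/20.33 = 26.0000
df = 2
p-value (upper-tail) = 0.00000
→ bracket: p<0.01

p-value bracket: p<0.01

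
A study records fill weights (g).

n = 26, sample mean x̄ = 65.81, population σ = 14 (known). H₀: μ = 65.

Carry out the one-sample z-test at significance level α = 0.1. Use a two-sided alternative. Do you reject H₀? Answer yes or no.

reject H₀: no

SE = σ/√n = 14/√26 = 2.7456
z = (x̄−μ₀)/SE = (65.81−65)/2.7456 = 0.2950
p-value (two-sided) = 0.76798
At α=0.1: p ≥ α → fail to reject H₀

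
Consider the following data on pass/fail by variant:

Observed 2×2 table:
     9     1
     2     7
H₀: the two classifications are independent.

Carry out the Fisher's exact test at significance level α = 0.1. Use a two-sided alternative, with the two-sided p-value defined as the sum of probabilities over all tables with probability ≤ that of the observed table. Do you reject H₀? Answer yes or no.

Margins: r₁=10, r₂=9, c₁=11, c₂=8, n=19
p_obs = C(10,9)·C(9,2)/C(19,11); sum pmf over tables with pmf ≤ p_obs
p-value (two-sided) = 0.00548
At α=0.1: p < α → reject H₀

reject H₀: yes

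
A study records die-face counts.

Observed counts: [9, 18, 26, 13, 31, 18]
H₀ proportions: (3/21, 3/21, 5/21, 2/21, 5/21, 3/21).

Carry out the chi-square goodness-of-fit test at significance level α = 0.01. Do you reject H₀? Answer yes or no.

reject H₀: no

n = 115; E_i = n·p_i = [16.43, 16.43, 27.38, 10.95, 27.38, 16.43]
χ² = (9−16.43)²/16.43 + (18−16.43)²/16.43 + (26−27.38)²/27.38 + (13−10.95)²/10.95 + (31−27.38)²/27.38 + (18−16.43)²/16.43 = 4.5904
df = 5
p-value (upper-tail) = 0.46788
At α=0.01: p ≥ α → fail to reject H₀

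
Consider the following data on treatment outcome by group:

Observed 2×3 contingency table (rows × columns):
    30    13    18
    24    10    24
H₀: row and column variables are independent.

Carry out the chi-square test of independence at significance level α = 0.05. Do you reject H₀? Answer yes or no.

reject H₀: no

Row totals [61, 58], col totals [54, 23, 42], n=119
χ² = (30−27.68)²/27.68 + (13−11.79)²/11.79 + (18−21.53)²/21.53 + (24−26.32)²/26.32 + (10−11.21)²/11.21 + (24−20.47)²/20.47 = 1.8407
df = 2
p-value (upper-tail) = 0.39839
At α=0.05: p ≥ α → fail to reject H₀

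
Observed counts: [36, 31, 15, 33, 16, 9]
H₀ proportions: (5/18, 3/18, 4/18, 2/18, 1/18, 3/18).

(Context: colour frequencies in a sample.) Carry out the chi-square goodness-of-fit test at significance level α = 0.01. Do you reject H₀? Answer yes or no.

reject H₀: yes

n = 140; E_i = n·p_i = [38.89, 23.33, 31.11, 15.56, 7.78, 23.33]
χ² = (36−38.89)²/38.89 + (31−23.33)²/23.33 + (15−31.11)²/31.11 + (33−15.56)²/15.56 + (16−7.78)²/7.78 + (9−23.33)²/23.33 = 48.1364
df = 5
p-value (upper-tail) = 0.00000
At α=0.01: p < α → reject H₀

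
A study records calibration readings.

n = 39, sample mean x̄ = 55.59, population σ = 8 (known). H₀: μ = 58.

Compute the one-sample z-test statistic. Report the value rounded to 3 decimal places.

test statistic = -1.881

SE = σ/√n = 8/√39 = 1.2810
z = (x̄−μ₀)/SE = (55.59−58)/1.2810 = -1.8813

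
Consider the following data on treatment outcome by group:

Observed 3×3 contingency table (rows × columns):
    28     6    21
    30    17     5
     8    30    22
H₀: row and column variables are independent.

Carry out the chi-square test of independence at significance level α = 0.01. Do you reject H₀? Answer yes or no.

Row totals [55, 52, 60], col totals [66, 53, 48], n=167
χ² = (28−21.74)²/21.74 + (6−17.46)²/17.46 + (21−15.81)²/15.81 + (30−20.55)²/20.55 + (17−16.50)²/16.50 + (5−14.95)²/14.95 + (8−23.71)²/23.71 + (30−19.04)²/19.04 + (22−17.25)²/17.25 = 40.0341
df = 4
p-value (upper-tail) = 0.00000
At α=0.01: p < α → reject H₀

reject H₀: yes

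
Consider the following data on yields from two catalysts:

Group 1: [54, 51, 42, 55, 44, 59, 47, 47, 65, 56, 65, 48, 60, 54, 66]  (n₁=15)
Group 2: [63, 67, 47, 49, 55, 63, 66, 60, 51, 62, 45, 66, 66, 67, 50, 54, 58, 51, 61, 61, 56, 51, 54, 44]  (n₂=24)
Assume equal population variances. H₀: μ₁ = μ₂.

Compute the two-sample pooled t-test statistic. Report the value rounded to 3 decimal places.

x̄₁=54.200, s₁=7.739, n₁=15
x̄₂=56.958, s₂=7.339, n₂=24
s_p² = [14·7.739² + 23·7.339²]/37 = 56.1448
SE = √(s_p²·(1/15+1/24)) = 2.4662
t = (54.200−56.958)/2.4662 = -1.1184
df = 37

test statistic = -1.118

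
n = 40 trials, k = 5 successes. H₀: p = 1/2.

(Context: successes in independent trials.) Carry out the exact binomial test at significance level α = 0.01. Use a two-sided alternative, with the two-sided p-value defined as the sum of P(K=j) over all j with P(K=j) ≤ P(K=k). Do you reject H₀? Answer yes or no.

reject H₀: yes

Exact binomial: n=40, k=5, p₀=1/2=0.5000
P(X=j) = C(n,j)·p₀^j·(1−p₀)^(n−j); p = Σ P(X=j) over j with P(X=j) ≤ P(X=5)
p-value (two-sided) = 0.00000
At α=0.01: p < α → reject H₀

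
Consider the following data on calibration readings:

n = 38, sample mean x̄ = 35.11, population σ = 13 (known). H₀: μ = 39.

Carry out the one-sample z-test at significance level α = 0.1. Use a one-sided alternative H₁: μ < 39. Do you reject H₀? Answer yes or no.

reject H₀: yes

SE = σ/√n = 13/√38 = 2.1089
z = (x̄−μ₀)/SE = (35.11−39)/2.1089 = -1.8446
p-value (one-sided, H₁ less) = 0.03255
At α=0.1: p < α → reject H₀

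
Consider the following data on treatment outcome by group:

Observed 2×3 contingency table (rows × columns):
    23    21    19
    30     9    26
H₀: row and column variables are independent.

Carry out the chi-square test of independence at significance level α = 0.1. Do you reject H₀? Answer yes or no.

reject H₀: yes

Row totals [63, 65], col totals [53, 30, 45], n=128
χ² = (23−26.09)²/26.09 + (21−14.77)²/14.77 + (19−22.15)²/22.15 + (30−26.91)²/26.91 + (9−15.23)²/15.23 + (26−22.85)²/22.85 = 6.7838
df = 2
p-value (upper-tail) = 0.03364
At α=0.1: p < α → reject H₀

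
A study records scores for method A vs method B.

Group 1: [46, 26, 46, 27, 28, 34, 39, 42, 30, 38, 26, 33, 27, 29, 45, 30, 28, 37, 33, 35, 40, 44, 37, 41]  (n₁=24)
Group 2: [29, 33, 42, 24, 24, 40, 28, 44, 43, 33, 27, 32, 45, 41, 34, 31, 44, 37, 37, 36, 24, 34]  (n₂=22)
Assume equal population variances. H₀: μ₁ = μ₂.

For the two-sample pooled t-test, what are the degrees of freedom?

df = n₁ + n₂ − 2 = 24 + 22 − 2 = 44

degrees of freedom = 44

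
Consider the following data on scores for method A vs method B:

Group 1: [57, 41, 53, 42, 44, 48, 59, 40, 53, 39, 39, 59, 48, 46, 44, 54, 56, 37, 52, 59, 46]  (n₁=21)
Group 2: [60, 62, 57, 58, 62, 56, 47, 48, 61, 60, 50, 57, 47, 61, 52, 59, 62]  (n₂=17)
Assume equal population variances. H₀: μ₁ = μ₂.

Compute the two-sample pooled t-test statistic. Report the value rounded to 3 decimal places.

x̄₁=48.381, s₁=7.345, n₁=21
x̄₂=56.412, s₂=5.478, n₂=17
s_p² = [20·7.345² + 16·5.478²]/36 = 43.3075
SE = √(s_p²·(1/21+1/17)) = 2.1470
t = (48.381−56.412)/2.1470 = -3.7404
df = 36

test statistic = -3.740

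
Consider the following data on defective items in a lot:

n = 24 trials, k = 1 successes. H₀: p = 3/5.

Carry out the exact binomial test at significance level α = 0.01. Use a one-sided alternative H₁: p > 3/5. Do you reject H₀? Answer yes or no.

Exact binomial: n=24, k=1, p₀=3/5=0.6000
P(X≥1) from Σ C(n,i)·p₀^i·(1−p₀)^(n−i)
p-value (one-sided, H₁ greater) = 1.00000
At α=0.01: p ≥ α → fail to reject H₀

reject H₀: no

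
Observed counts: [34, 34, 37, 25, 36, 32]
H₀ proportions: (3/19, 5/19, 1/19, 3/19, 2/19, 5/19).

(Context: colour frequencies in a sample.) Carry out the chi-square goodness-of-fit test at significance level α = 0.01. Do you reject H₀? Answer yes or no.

reject H₀: yes

n = 198; E_i = n·p_i = [31.26, 52.11, 10.42, 31.26, 20.84, 52.11]
χ² = (34−31.26)²/31.26 + (34−52.11)²/52.11 + (37−10.42)²/10.42 + (25−31.26)²/31.26 + (36−20.84)²/20.84 + (32−52.11)²/52.11 = 94.3569
df = 5
p-value (upper-tail) = 0.00000
At α=0.01: p < α → reject H₀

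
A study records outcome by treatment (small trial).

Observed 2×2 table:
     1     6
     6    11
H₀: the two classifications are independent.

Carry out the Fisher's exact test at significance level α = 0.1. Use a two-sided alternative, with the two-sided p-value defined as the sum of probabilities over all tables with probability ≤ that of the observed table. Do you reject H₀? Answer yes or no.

reject H₀: no

Margins: r₁=7, r₂=17, c₁=7, c₂=17, n=24
p_obs = C(7,1)·C(17,6)/C(24,7); sum pmf over tables with pmf ≤ p_obs
p-value (two-sided) = 0.62454
At α=0.1: p ≥ α → fail to reject H₀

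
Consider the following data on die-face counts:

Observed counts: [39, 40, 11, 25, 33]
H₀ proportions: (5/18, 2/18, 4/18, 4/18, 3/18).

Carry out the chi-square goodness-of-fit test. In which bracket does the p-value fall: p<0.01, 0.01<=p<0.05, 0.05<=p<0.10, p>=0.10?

p-value bracket: p<0.01

n = 148; E_i = n·p_i = [41.11, 16.44, 32.89, 32.89, 24.67]
χ² = (39−41.11)²/41.11 + (40−16.44)²/16.44 + (11−32.89)²/32.89 + (25−32.89)²/32.89 + (33−24.67)²/24.67 = 53.1257
df = 4
p-value (upper-tail) = 0.00000
→ bracket: p<0.01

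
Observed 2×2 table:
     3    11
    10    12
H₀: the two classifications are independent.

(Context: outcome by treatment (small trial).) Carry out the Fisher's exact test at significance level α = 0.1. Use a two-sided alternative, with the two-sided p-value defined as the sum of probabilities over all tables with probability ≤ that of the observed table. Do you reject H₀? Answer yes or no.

reject H₀: no

Margins: r₁=14, r₂=22, c₁=13, c₂=23, n=36
p_obs = C(14,3)·C(22,10)/C(36,13); sum pmf over tables with pmf ≤ p_obs
p-value (two-sided) = 0.17504
At α=0.1: p ≥ α → fail to reject H₀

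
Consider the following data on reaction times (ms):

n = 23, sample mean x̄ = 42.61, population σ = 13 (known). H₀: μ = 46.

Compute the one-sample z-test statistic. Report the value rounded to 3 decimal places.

SE = σ/√n = 13/√23 = 2.7107
z = (x̄−μ₀)/SE = (42.61−46)/2.7107 = -1.2506

test statistic = -1.251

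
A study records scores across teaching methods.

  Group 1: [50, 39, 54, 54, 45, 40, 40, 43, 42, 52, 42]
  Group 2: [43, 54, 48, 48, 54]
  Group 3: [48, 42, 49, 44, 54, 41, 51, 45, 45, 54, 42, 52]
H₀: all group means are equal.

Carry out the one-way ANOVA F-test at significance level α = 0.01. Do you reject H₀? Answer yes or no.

reject H₀: no

Group means [45.55, 49.40, 47.25], grand mean 46.964
SSB = Σnᵢ(x̄ᵢ−x̄)² = 52.787; SSW = ΣΣ(x−x̄ᵢ)² = 674.177
MSB = 52.787/2 = 26.3935; MSW = 674.177/25 = 26.9671
F = MSB/MSW = 0.9787
df = (2, 25)
p-value (upper-tail) = 0.38973
At α=0.01: p ≥ α → fail to reject H₀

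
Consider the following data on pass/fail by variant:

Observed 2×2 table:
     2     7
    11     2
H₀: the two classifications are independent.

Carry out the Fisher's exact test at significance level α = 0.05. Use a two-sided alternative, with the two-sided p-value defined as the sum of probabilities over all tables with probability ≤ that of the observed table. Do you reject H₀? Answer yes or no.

Margins: r₁=9, r₂=13, c₁=13, c₂=9, n=22
p_obs = C(9,2)·C(13,11)/C(22,13); sum pmf over tables with pmf ≤ p_obs
p-value (two-sided) = 0.00732
At α=0.05: p < α → reject H₀

reject H₀: yes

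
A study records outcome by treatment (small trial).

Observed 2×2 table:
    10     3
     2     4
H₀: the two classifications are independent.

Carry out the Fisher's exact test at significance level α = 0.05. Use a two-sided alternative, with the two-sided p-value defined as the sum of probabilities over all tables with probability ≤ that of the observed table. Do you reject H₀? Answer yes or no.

reject H₀: no

Margins: r₁=13, r₂=6, c₁=12, c₂=7, n=19
p_obs = C(13,10)·C(6,2)/C(19,12); sum pmf over tables with pmf ≤ p_obs
p-value (two-sided) = 0.12874
At α=0.05: p ≥ α → fail to reject H₀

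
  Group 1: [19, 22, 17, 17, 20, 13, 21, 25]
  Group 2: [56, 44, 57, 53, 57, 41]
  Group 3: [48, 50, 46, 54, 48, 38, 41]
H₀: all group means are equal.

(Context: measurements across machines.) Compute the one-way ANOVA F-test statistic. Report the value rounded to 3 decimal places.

Group means [19.25, 51.33, 46.43], grand mean 37.476
SSB = Σnᵢ(x̄ᵢ−x̄)² = 4370.690; SSW = ΣΣ(x−x̄ᵢ)² = 518.548
MSB = 4370.690/2 = 2185.3452; MSW = 518.548/18 = 28.8082
F = MSB/MSW = 75.8584
df = (2, 18)

test statistic = 75.858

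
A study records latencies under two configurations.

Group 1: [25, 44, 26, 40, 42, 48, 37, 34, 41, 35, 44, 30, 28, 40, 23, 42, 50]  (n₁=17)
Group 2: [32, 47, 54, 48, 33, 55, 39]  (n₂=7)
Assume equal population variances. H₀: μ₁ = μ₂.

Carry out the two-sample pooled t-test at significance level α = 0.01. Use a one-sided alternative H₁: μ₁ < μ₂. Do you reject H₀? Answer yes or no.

x̄₁=37.000, s₁=8.201, n₁=17
x̄₂=44.000, s₂=9.452, n₂=7
s_p² = [16·8.201² + 6·9.452²]/22 = 73.2727
SE = √(s_p²·(1/17+1/7)) = 3.8442
t = (37.000−44.000)/3.8442 = -1.8209
df = 22
p-value (one-sided, H₁ less) = 0.04112
At α=0.01: p ≥ α → fail to reject H₀

reject H₀: no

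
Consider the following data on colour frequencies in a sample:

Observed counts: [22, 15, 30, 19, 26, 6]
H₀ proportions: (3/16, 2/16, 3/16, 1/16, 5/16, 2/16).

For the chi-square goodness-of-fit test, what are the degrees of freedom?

df = k − 1 = 6 − 1 = 5

degrees of freedom = 5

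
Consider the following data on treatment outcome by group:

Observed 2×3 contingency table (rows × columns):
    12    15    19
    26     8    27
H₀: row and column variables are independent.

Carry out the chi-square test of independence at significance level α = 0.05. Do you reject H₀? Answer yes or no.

Row totals [46, 61], col totals [38, 23, 46], n=107
χ² = (12−16.34)²/16.34 + (15−9.89)²/9.89 + (19−19.78)²/19.78 + (26−21.66)²/21.66 + (8−13.11)²/13.11 + (27−26.22)²/26.22 = 6.7087
df = 2
p-value (upper-tail) = 0.03493
At α=0.05: p < α → reject H₀

reject H₀: yes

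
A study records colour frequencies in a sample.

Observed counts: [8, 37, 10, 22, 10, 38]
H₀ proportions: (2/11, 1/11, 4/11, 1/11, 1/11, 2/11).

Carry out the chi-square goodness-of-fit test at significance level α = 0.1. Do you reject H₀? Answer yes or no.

reject H₀: yes

n = 125; E_i = n·p_i = [22.73, 11.36, 45.45, 11.36, 11.36, 22.73]
χ² = (8−22.73)²/22.73 + (37−11.36)²/11.36 + (10−45.45)²/45.45 + (22−11.36)²/11.36 + (10−11.36)²/11.36 + (38−22.73)²/22.73 = 115.4160
df = 5
p-value (upper-tail) = 0.00000
At α=0.1: p < α → reject H₀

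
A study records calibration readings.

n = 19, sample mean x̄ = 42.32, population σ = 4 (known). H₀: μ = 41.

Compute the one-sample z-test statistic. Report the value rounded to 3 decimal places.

SE = σ/√n = 4/√19 = 0.9177
z = (x̄−μ₀)/SE = (42.32−41)/0.9177 = 1.4384

test statistic = 1.438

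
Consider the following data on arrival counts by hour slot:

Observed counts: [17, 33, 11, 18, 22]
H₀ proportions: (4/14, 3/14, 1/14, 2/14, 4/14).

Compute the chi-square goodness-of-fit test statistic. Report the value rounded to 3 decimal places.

n = 101; E_i = n·p_i = [28.86, 21.64, 7.21, 14.43, 28.86]
χ² = (17−28.86)²/28.86 + (33−21.64)²/21.64 + (11−7.21)²/7.21 + (18−14.43)²/14.43 + (22−28.86)²/28.86 = 15.3317
df = 4

test statistic = 15.332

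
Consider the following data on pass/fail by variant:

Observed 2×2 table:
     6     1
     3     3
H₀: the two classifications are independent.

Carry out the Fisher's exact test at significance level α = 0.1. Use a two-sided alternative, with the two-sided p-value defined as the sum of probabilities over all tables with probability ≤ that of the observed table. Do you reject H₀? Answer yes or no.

reject H₀: no

Margins: r₁=7, r₂=6, c₁=9, c₂=4, n=13
p_obs = C(7,6)·C(6,3)/C(13,9); sum pmf over tables with pmf ≤ p_obs
p-value (two-sided) = 0.26573
At α=0.1: p ≥ α → fail to reject H₀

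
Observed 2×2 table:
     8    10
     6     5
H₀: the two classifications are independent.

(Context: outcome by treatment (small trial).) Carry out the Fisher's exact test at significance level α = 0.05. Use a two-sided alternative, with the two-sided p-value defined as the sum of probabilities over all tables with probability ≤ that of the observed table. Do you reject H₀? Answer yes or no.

Margins: r₁=18, r₂=11, c₁=14, c₂=15, n=29
p_obs = C(18,8)·C(11,6)/C(29,14); sum pmf over tables with pmf ≤ p_obs
p-value (two-sided) = 0.71038
At α=0.05: p ≥ α → fail to reject H₀

reject H₀: no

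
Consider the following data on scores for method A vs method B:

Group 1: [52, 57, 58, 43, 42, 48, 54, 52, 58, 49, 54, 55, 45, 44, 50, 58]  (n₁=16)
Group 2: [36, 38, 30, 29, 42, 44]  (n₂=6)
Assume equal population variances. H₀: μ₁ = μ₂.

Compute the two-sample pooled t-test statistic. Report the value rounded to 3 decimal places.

test statistic = 5.382

x̄₁=51.188, s₁=5.552, n₁=16
x̄₂=36.500, s₂=6.124, n₂=6
s_p² = [15·5.552² + 5·6.124²]/20 = 32.4969
SE = √(s_p²·(1/16+1/6)) = 2.7290
t = (51.188−36.500)/2.7290 = 5.3821
df = 20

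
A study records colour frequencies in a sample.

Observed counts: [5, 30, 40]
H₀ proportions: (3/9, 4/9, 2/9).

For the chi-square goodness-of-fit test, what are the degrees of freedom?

df = k − 1 = 3 − 1 = 2

degrees of freedom = 2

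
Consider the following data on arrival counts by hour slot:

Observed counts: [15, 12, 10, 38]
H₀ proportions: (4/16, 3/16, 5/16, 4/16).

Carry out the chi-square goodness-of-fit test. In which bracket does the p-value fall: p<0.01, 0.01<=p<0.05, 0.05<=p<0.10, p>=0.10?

n = 75; E_i = n·p_i = [18.75, 14.06, 23.44, 18.75]
χ² = (15−18.75)²/18.75 + (12−14.06)²/14.06 + (10−23.44)²/23.44 + (38−18.75)²/18.75 = 28.5200
df = 3
p-value (upper-tail) = 0.00000
→ bracket: p<0.01

p-value bracket: p<0.01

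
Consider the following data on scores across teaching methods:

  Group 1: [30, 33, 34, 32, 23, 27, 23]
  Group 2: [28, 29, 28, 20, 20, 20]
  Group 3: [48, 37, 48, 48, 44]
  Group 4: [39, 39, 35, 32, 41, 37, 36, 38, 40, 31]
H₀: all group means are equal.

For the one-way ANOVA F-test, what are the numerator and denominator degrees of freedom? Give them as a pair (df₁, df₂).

k = 4 groups, N = 28 total
df = (k−1, N−k) = (4−1, 28−4) = (3, 24)

degrees of freedom = [3, 24]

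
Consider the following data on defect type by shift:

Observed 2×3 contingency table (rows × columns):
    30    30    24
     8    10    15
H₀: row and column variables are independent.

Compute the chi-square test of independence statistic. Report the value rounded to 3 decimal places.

Row totals [84, 33], col totals [38, 40, 39], n=117
χ² = (30−27.28)²/27.28 + (30−28.72)²/28.72 + (24−28.00)²/28.00 + (8−10.72)²/10.72 + (10−11.28)²/11.28 + (15−11.00)²/11.00 = 3.1889
df = 2

test statistic = 3.189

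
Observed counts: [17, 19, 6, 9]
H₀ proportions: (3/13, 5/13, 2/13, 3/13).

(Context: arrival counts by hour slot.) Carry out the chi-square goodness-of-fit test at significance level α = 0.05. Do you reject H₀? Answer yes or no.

reject H₀: no

n = 51; E_i = n·p_i = [11.77, 19.62, 7.85, 11.77]
χ² = (17−11.77)²/11.77 + (19−19.62)²/19.62 + (6−7.85)²/7.85 + (9−11.77)²/11.77 = 3.4301
df = 3
p-value (upper-tail) = 0.32995
At α=0.05: p ≥ α → fail to reject H₀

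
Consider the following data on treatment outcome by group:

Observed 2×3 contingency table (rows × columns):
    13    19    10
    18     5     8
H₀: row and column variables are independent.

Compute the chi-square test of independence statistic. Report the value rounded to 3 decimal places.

Row totals [42, 31], col totals [31, 24, 18], n=73
χ² = (13−17.84)²/17.84 + (19−13.81)²/13.81 + (10−10.36)²/10.36 + (18−13.16)²/13.16 + (5−10.19)²/10.19 + (8−7.64)²/7.64 = 7.7129
df = 2

test statistic = 7.713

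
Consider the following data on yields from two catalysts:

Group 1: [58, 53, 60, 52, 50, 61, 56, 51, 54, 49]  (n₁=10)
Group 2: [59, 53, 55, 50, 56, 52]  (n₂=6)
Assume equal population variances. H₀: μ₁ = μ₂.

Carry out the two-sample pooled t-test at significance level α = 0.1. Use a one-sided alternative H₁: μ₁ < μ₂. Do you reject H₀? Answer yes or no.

x̄₁=54.400, s₁=4.195, n₁=10
x̄₂=54.167, s₂=3.189, n₂=6
s_p² = [9·4.195² + 5·3.189²]/14 = 14.9452
SE = √(s_p²·(1/10+1/6)) = 1.9963
t = (54.400−54.167)/1.9963 = 0.1169
df = 14
p-value (one-sided, H₁ less) = 0.54569
At α=0.1: p ≥ α → fail to reject H₀

reject H₀: no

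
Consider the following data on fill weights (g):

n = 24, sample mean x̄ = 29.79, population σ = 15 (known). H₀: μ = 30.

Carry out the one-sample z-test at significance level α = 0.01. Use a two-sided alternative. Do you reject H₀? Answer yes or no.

reject H₀: no

SE = σ/√n = 15/√24 = 3.0619
z = (x̄−μ₀)/SE = (29.79−30)/3.0619 = -0.0686
p-value (two-sided) = 0.94532
At α=0.01: p ≥ α → fail to reject H₀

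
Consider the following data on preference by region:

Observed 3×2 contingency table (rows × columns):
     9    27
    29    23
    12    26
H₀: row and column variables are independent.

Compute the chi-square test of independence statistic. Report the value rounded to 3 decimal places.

Row totals [36, 52, 38], col totals [50, 76], n=126
χ² = (9−14.29)²/14.29 + (27−21.71)²/21.71 + (29−20.63)²/20.63 + (23−31.37)²/31.37 + (12−15.08)²/15.08 + (26−22.92)²/22.92 = 9.9070
df = 2

test statistic = 9.907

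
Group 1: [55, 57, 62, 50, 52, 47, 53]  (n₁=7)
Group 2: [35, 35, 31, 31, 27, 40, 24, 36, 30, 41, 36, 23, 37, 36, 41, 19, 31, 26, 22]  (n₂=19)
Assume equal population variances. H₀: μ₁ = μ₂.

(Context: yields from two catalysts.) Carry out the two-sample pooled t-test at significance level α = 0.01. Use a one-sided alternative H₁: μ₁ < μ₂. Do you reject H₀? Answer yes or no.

x̄₁=53.714, s₁=4.889, n₁=7
x̄₂=31.632, s₂=6.652, n₂=19
s_p² = [6·4.889² + 18·6.652²]/24 = 39.1604
SE = √(s_p²·(1/7+1/19)) = 2.7668
t = (53.714−31.632)/2.7668 = 7.9812
df = 24
p-value (one-sided, H₁ less) = 1.00000
At α=0.01: p ≥ α → fail to reject H₀

reject H₀: no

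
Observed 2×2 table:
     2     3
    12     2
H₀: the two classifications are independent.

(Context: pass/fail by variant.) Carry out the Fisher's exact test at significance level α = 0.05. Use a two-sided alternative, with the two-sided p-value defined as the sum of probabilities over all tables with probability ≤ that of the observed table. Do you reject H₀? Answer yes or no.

reject H₀: no

Margins: r₁=5, r₂=14, c₁=14, c₂=5, n=19
p_obs = C(5,2)·C(14,12)/C(19,14); sum pmf over tables with pmf ≤ p_obs
p-value (two-sided) = 0.08437
At α=0.05: p ≥ α → fail to reject H₀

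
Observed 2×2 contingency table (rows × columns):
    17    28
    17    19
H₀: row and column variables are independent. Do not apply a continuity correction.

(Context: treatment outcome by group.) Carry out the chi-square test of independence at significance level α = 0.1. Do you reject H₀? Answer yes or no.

Row totals [45, 36], col totals [34, 47], n=81
χ² = (17−18.89)²/18.89 + (28−26.11)²/26.11 + (17−15.11)²/15.11 + (19−20.89)²/20.89 = 0.7324
df = 1
p-value (upper-tail) = 0.39209
At α=0.1: p ≥ α → fail to reject H₀

reject H₀: no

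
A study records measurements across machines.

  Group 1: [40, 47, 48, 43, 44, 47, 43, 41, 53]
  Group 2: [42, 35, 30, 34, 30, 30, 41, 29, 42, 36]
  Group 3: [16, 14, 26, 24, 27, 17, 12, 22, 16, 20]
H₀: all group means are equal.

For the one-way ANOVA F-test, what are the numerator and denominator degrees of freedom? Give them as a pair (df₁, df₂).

degrees of freedom = [2, 26]

k = 3 groups, N = 29 total
df = (k−1, N−k) = (3−1, 29−3) = (2, 26)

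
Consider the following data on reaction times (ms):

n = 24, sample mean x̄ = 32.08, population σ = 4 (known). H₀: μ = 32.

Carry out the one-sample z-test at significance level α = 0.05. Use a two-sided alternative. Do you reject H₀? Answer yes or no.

reject H₀: no

SE = σ/√n = 4/√24 = 0.8165
z = (x̄−μ₀)/SE = (32.08−32)/0.8165 = 0.0980
p-value (two-sided) = 0.92195
At α=0.05: p ≥ α → fail to reject H₀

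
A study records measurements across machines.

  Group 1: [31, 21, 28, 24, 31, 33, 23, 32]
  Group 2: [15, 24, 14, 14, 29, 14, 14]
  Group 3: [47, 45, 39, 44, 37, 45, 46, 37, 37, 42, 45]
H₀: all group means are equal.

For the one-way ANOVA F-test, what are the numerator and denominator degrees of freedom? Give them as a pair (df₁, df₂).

degrees of freedom = [2, 23]

k = 3 groups, N = 26 total
df = (k−1, N−k) = (3−1, 26−3) = (2, 23)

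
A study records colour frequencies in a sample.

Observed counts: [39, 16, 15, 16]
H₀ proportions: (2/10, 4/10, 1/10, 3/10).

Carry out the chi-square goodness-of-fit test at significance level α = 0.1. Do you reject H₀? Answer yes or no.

n = 86; E_i = n·p_i = [17.20, 34.40, 8.60, 25.80]
χ² = (39−17.20)²/17.20 + (16−34.40)²/34.40 + (15−8.60)²/8.60 + (16−25.80)²/25.80 = 45.9574
df = 3
p-value (upper-tail) = 0.00000
At α=0.1: p < α → reject H₀

reject H₀: yes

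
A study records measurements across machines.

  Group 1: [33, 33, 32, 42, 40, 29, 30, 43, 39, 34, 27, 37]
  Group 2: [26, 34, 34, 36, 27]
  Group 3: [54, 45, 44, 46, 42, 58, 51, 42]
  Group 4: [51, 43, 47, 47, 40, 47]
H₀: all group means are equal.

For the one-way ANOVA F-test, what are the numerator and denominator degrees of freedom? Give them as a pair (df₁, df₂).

k = 4 groups, N = 31 total
df = (k−1, N−k) = (4−1, 31−4) = (3, 27)

degrees of freedom = [3, 27]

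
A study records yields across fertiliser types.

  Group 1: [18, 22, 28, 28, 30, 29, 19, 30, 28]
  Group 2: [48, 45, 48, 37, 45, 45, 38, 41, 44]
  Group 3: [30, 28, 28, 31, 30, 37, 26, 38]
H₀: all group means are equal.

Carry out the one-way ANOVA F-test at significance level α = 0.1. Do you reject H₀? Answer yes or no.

reject H₀: yes

Group means [25.78, 43.44, 31.00], grand mean 33.500
SSB = Σnᵢ(x̄ᵢ−x̄)² = 1476.722; SSW = ΣΣ(x−x̄ᵢ)² = 437.778
MSB = 1476.722/2 = 738.3611; MSW = 437.778/23 = 19.0338
F = MSB/MSW = 38.7921
df = (2, 23)
p-value (upper-tail) = 0.00000
At α=0.1: p < α → reject H₀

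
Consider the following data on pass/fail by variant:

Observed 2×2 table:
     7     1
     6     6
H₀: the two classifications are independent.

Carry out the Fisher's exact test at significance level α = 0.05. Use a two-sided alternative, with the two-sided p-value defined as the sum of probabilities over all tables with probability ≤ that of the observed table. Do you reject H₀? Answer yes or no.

reject H₀: no

Margins: r₁=8, r₂=12, c₁=13, c₂=7, n=20
p_obs = C(8,7)·C(12,6)/C(20,13); sum pmf over tables with pmf ≤ p_obs
p-value (two-sided) = 0.15769
At α=0.05: p ≥ α → fail to reject H₀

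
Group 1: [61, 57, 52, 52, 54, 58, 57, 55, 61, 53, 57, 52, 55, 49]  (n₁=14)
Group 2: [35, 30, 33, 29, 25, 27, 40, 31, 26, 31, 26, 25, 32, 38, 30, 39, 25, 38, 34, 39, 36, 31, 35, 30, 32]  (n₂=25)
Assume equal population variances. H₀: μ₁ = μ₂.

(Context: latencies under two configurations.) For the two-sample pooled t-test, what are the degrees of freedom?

degrees of freedom = 37

df = n₁ + n₂ − 2 = 14 + 25 − 2 = 37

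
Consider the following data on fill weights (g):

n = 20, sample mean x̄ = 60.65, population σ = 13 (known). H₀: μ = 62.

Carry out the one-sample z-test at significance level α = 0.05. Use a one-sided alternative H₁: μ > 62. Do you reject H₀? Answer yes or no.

SE = σ/√n = 13/√20 = 2.9069
z = (x̄−μ₀)/SE = (60.65−62)/2.9069 = -0.4644
p-value (one-sided, H₁ greater) = 0.67882
At α=0.05: p ≥ α → fail to reject H₀

reject H₀: no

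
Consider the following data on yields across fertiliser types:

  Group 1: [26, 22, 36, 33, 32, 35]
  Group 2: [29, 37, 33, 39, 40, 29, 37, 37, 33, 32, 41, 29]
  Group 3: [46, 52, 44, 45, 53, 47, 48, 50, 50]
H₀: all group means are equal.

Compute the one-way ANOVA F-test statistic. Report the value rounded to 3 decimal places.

Group means [30.67, 34.67, 48.33], grand mean 38.333
SSB = Σnᵢ(x̄ᵢ−x̄)² = 1414.000; SSW = ΣΣ(x−x̄ᵢ)² = 442.000
MSB = 1414.000/2 = 707.0000; MSW = 442.000/24 = 18.4167
F = MSB/MSW = 38.3891
df = (2, 24)

test statistic = 38.389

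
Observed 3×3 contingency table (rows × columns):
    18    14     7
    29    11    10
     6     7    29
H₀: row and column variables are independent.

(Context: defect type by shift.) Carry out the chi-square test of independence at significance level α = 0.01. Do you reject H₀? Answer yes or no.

Row totals [39, 50, 42], col totals [53, 32, 46], n=131
χ² = (18−15.78)²/15.78 + (14−9.53)²/9.53 + (7−13.69)²/13.69 + (29−20.23)²/20.23 + (11−12.21)²/12.21 + (10−17.56)²/17.56 + (6−16.99)²/16.99 + (7−10.26)²/10.26 + (29−14.75)²/14.75 = 34.7813
df = 4
p-value (upper-tail) = 0.00000
At α=0.01: p < α → reject H₀

reject H₀: yes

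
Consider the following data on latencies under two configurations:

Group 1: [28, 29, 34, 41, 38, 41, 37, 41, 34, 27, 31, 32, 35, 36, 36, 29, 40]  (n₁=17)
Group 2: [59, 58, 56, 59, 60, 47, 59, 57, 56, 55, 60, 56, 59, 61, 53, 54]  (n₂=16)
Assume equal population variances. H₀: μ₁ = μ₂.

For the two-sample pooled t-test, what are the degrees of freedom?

df = n₁ + n₂ − 2 = 17 + 16 − 2 = 31

degrees of freedom = 31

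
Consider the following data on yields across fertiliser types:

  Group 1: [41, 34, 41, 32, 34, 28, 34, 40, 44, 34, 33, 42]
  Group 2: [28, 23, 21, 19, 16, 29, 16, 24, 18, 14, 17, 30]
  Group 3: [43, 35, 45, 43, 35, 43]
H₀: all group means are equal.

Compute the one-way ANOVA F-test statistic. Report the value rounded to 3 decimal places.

test statistic = 39.439

Group means [36.42, 21.25, 40.67], grand mean 31.200
SSB = Σnᵢ(x̄ᵢ−x̄)² = 2052.300; SSW = ΣΣ(x−x̄ᵢ)² = 702.500
MSB = 2052.300/2 = 1026.1500; MSW = 702.500/27 = 26.0185
F = MSB/MSW = 39.4392
df = (2, 27)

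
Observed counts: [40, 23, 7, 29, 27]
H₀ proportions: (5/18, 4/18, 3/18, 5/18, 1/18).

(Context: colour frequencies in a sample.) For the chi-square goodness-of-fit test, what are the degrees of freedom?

degrees of freedom = 4

df = k − 1 = 5 − 1 = 4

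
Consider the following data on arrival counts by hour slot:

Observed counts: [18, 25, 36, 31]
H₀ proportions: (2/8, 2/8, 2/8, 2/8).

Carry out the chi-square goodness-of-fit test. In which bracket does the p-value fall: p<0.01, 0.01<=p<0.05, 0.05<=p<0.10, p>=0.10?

p-value bracket: 0.05<=p<0.10

n = 110; E_i = n·p_i = [27.50, 27.50, 27.50, 27.50]
χ² = (18−27.50)²/27.50 + (25−27.50)²/27.50 + (36−27.50)²/27.50 + (31−27.50)²/27.50 = 6.5818
df = 3
p-value (upper-tail) = 0.08649
→ bracket: 0.05<=p<0.10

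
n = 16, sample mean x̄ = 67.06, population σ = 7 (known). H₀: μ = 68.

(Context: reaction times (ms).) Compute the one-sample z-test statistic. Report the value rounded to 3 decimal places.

SE = σ/√n = 7/√16 = 1.7500
z = (x̄−μ₀)/SE = (67.06−68)/1.7500 = -0.5371

test statistic = -0.537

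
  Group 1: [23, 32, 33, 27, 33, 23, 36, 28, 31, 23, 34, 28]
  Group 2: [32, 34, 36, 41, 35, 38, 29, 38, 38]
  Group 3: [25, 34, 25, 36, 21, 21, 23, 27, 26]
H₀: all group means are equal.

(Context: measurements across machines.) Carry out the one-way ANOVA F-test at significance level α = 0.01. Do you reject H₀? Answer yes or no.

reject H₀: yes

Group means [29.25, 35.67, 26.44], grand mean 30.333
SSB = Σnᵢ(x̄ᵢ−x̄)² = 406.194; SSW = ΣΣ(x−x̄ᵢ)² = 562.472
MSB = 406.194/2 = 203.0972; MSW = 562.472/27 = 20.8323
F = MSB/MSW = 9.7491
df = (2, 27)
p-value (upper-tail) = 0.00065
At α=0.01: p < α → reject H₀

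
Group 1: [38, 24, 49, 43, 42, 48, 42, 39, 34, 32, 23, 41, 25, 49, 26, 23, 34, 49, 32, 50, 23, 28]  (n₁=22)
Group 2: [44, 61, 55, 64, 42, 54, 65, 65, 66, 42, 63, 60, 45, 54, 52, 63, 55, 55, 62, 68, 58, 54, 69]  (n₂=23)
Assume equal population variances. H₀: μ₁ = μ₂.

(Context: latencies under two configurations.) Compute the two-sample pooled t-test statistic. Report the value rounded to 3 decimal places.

x̄₁=36.091, s₁=9.715, n₁=22
x̄₂=57.217, s₂=8.180, n₂=23
s_p² = [21·9.715² + 22·8.180²]/43 = 80.3193
SE = √(s_p²·(1/22+1/23)) = 2.6726
t = (36.091−57.217)/2.6726 = -7.9047
df = 43

test statistic = -7.905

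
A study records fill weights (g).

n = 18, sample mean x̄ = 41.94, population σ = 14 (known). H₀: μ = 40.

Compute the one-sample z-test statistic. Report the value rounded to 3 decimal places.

test statistic = 0.588

SE = σ/√n = 14/√18 = 3.2998
z = (x̄−μ₀)/SE = (41.94−40)/3.2998 = 0.5879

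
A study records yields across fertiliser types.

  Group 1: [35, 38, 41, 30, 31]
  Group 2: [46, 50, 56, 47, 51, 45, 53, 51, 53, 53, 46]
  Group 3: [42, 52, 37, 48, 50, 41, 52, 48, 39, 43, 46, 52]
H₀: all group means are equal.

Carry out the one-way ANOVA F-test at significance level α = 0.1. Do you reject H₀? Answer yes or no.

Group means [35.00, 50.09, 45.83], grand mean 45.571
SSB = Σnᵢ(x̄ᵢ−x̄)² = 784.281; SSW = ΣΣ(x−x̄ᵢ)² = 528.576
MSB = 784.281/2 = 392.1407; MSW = 528.576/25 = 21.1430
F = MSB/MSW = 18.5470
df = (2, 25)
p-value (upper-tail) = 0.00001
At α=0.1: p < α → reject H₀

reject H₀: yes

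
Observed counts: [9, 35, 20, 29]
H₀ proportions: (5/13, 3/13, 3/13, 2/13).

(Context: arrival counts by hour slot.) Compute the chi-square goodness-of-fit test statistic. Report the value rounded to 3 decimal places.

n = 93; E_i = n·p_i = [35.77, 21.46, 21.46, 14.31]
χ² = (9−35.77)²/35.77 + (35−21.46)²/21.46 + (20−21.46)²/21.46 + (29−14.31)²/14.31 = 43.7609
df = 3

test statistic = 43.761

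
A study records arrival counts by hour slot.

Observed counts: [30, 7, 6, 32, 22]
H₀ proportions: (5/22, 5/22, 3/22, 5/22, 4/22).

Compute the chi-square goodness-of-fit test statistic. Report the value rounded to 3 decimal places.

test statistic = 22.662

n = 97; E_i = n·p_i = [22.05, 22.05, 13.23, 22.05, 17.64]
χ² = (30−22.05)²/22.05 + (7−22.05)²/22.05 + (6−13.23)²/13.23 + (32−22.05)²/22.05 + (22−17.64)²/17.64 = 22.6619
df = 4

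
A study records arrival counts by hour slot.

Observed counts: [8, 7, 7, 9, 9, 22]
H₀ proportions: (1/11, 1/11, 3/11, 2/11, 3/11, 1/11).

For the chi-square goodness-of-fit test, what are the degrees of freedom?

degrees of freedom = 5

df = k − 1 = 6 − 1 = 5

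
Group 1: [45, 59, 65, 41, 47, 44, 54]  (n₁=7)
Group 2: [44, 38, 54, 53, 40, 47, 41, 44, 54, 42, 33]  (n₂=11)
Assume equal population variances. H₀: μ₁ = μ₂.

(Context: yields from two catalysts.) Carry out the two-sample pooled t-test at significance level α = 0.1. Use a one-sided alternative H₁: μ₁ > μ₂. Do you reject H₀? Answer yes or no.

x̄₁=50.714, s₁=8.845, n₁=7
x̄₂=44.545, s₂=6.876, n₂=11
s_p² = [6·8.845² + 10·6.876²]/16 = 58.8847
SE = √(s_p²·(1/7+1/11)) = 3.7102
t = (50.714−44.545)/3.7102 = 1.6627
df = 16
p-value (one-sided, H₁ greater) = 0.05792
At α=0.1: p < α → reject H₀

reject H₀: yes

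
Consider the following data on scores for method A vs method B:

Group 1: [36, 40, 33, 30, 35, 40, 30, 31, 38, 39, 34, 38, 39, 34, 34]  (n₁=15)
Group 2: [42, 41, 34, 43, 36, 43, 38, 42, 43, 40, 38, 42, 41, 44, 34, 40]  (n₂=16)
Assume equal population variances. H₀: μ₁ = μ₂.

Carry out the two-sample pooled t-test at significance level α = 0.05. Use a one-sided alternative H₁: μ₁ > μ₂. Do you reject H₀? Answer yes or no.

reject H₀: no

x̄₁=35.400, s₁=3.501, n₁=15
x̄₂=40.062, s₂=3.193, n₂=16
s_p² = [14·3.501² + 15·3.193²]/29 = 11.1909
SE = √(s_p²·(1/15+1/16)) = 1.2023
t = (35.400−40.062)/1.2023 = -3.8780
df = 29
p-value (one-sided, H₁ greater) = 0.99972
At α=0.05: p ≥ α → fail to reject H₀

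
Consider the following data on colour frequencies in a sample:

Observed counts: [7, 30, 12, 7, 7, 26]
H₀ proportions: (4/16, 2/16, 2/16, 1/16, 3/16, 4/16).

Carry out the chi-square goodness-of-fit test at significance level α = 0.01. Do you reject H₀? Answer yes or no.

n = 89; E_i = n·p_i = [22.25, 11.12, 11.12, 5.56, 16.69, 22.25]
χ² = (7−22.25)²/22.25 + (30−11.12)²/11.12 + (12−11.12)²/11.12 + (7−5.56)²/5.56 + (7−16.69)²/16.69 + (26−22.25)²/22.25 = 49.1723
df = 5
p-value (upper-tail) = 0.00000
At α=0.01: p < α → reject H₀

reject H₀: yes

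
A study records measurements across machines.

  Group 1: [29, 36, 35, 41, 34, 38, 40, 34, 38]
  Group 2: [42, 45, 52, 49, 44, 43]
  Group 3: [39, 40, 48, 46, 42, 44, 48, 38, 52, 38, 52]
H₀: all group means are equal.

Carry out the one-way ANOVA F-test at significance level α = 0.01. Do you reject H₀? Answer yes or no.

Group means [36.11, 45.83, 44.27], grand mean 41.808
SSB = Σnᵢ(x̄ᵢ−x̄)² = 456.134; SSW = ΣΣ(x−x̄ᵢ)² = 461.904
MSB = 456.134/2 = 228.0672; MSW = 461.904/23 = 20.0828
F = MSB/MSW = 11.3564
df = (2, 23)
p-value (upper-tail) = 0.00037
At α=0.01: p < α → reject H₀

reject H₀: yes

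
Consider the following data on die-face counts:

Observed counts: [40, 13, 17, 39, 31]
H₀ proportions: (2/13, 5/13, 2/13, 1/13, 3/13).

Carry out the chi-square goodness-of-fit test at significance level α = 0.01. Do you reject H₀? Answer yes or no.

n = 140; E_i = n·p_i = [21.54, 53.85, 21.54, 10.77, 32.31]
χ² = (40−21.54)²/21.54 + (13−53.85)²/53.85 + (17−21.54)²/21.54 + (39−10.77)²/10.77 + (31−32.31)²/32.31 = 121.8231
df = 4
p-value (upper-tail) = 0.00000
At α=0.01: p < α → reject H₀

reject H₀: yes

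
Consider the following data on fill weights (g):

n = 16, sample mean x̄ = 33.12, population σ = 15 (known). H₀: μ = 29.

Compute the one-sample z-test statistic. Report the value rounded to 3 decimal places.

SE = σ/√n = 15/√16 = 3.7500
z = (x̄−μ₀)/SE = (33.12−29)/3.7500 = 1.0987

test statistic = 1.099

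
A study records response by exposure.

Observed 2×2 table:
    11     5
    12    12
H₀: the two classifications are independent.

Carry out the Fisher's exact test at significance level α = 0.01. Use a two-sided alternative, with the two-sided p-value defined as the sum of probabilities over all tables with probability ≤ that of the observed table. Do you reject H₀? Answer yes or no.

Margins: r₁=16, r₂=24, c₁=23, c₂=17, n=40
p_obs = C(16,11)·C(24,12)/C(40,23); sum pmf over tables with pmf ≤ p_obs
p-value (two-sided) = 0.33222
At α=0.01: p ≥ α → fail to reject H₀

reject H₀: no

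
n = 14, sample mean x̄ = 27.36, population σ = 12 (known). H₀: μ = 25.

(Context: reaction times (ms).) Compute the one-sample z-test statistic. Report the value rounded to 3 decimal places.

test statistic = 0.736

SE = σ/√n = 12/√14 = 3.2071
z = (x̄−μ₀)/SE = (27.36−25)/3.2071 = 0.7359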